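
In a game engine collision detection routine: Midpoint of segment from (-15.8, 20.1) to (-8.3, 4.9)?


M = (((-15.8)+(-8.3))/2, (20.1+4.9)/2)
= (-12.05, 12.5)

(-12.05, 12.5)


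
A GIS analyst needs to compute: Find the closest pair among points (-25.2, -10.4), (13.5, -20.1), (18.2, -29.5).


d(P0,P1) = 39.8971, d(P0,P2) = 47.417, d(P1,P2) = 10.5095
Closest: P1 and P2

Closest pair: (13.5, -20.1) and (18.2, -29.5), distance = 10.5095


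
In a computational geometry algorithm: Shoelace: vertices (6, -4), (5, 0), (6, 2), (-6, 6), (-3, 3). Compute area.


Shoelace sum: (6*0 - 5*(-4)) + (5*2 - 6*0) + (6*6 - (-6)*2) + ((-6)*3 - (-3)*6) + ((-3)*(-4) - 6*3)
= 72
Area = |72|/2 = 36

36


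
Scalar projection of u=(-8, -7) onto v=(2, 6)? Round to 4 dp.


u.v = -58, |v| = sqrt(40) = 6.3246
Scalar projection = u.v / |v| = -58 / sqrt(40) = -9.1706

-9.1706


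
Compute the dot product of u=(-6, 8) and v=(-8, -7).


u . v = u_x*v_x + u_y*v_y = (-6)*(-8) + 8*(-7)
= 48 + (-56) = -8

-8


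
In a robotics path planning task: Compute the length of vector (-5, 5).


|u| = sqrt((-5)^2 + 5^2) = sqrt(50) = 7.0711

7.0711


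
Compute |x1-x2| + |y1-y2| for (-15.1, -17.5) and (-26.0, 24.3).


|(-15.1)-(-26)| + |(-17.5)-24.3| = 10.9 + 41.8 = 52.7

52.7


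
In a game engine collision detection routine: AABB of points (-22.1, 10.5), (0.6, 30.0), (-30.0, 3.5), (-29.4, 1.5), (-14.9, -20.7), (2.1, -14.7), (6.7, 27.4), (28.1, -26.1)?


x range: [-30, 28.1]
y range: [-26.1, 30]
Bounding box: (-30,-26.1) to (28.1,30)

(-30,-26.1) to (28.1,30)


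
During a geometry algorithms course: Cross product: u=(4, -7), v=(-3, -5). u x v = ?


u x v = u_x*v_y - u_y*v_x = 4*(-5) - (-7)*(-3)
= (-20) - 21 = -41

-41


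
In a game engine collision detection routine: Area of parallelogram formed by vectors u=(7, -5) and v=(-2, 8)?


|u x v| = |7*8 - (-5)*(-2)|
= |56 - 10| = 46

46


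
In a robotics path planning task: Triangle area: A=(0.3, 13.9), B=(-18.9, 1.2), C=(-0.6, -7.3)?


Area = |x_A(y_B-y_C) + x_B(y_C-y_A) + x_C(y_A-y_B)|/2
= |2.55 + 400.68 + (-7.62)|/2
= 395.61/2 = 197.805

197.805


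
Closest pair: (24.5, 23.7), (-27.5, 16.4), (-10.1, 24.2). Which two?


d(P0,P1) = 52.5099, d(P0,P2) = 34.6036, d(P1,P2) = 19.0683
Closest: P1 and P2

Closest pair: (-27.5, 16.4) and (-10.1, 24.2), distance = 19.0683


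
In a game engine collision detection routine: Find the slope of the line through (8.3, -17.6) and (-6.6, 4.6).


slope = (y2-y1)/(x2-x1) = (4.6-(-17.6))/((-6.6)-8.3) = 22.2/(-14.9) = -1.4899

-1.4899


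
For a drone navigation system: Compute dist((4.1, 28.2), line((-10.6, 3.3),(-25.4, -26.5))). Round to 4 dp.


|cross product| = 69.54
|line direction| = sqrt(1107.08) = 33.2728
Distance = 69.54/sqrt(1107.08) = 2.09

2.09


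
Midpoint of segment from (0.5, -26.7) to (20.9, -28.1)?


M = ((0.5+20.9)/2, ((-26.7)+(-28.1))/2)
= (10.7, -27.4)

(10.7, -27.4)


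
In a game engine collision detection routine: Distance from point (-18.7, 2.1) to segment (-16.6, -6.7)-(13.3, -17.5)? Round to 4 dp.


Project P onto AB: t = 0 (clamped to [0,1])
Closest point on segment: (-16.6, -6.7)
Distance: 9.0471

9.0471


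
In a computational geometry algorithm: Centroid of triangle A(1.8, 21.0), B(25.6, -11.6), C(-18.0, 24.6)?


Centroid = ((x_A+x_B+x_C)/3, (y_A+y_B+y_C)/3)
= ((1.8+25.6+(-18))/3, (21+(-11.6)+24.6)/3)
= (3.1333, 11.3333)

(3.1333, 11.3333)


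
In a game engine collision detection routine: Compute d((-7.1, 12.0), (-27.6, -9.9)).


dx=-20.5, dy=-21.9
d^2 = (-20.5)^2 + (-21.9)^2 = 899.86
d = sqrt(899.86) = 29.9977

29.9977


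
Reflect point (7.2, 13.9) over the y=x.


Reflection over y=x: (x,y) -> (y,x)
(7.2, 13.9) -> (13.9, 7.2)

(13.9, 7.2)


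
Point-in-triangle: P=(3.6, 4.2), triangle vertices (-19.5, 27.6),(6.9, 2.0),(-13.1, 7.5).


Cross products: AB x AP = -26.4, BC x BP = -25.85, CA x CP = -314.55
All same sign? yes

Yes, inside


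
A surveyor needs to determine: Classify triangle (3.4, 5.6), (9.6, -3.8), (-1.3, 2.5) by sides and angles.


Side lengths squared: AB^2=126.8, BC^2=158.5, CA^2=31.7
Sorted: [31.7, 126.8, 158.5]
By sides: Scalene, By angles: Right

Scalene, Right


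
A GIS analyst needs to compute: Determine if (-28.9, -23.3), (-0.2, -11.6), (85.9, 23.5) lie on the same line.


Cross product: ((-0.2)-(-28.9))*(23.5-(-23.3)) - ((-11.6)-(-23.3))*(85.9-(-28.9))
= 0

Yes, collinear


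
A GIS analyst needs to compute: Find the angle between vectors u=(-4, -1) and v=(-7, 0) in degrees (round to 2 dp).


u.v = 28, |u| = sqrt(17) = 4.1231, |v| = sqrt(49) = 7
cos(theta) = u.v/(|u||v|) = 28/sqrt(833) = 0.970143
theta = acos(0.970143) = 14.04 degrees

14.04 degrees


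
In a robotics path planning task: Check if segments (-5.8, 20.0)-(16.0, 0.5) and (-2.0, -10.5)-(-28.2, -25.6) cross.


Cross products: d1=-856.48, d2=-16.4, d3=-590.8, d4=-1430.88
d1*d2 < 0 and d3*d4 < 0? no

No, they don't intersect


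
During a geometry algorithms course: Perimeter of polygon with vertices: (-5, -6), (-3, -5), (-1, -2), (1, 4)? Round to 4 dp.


Sides: (-5, -6)->(-3, -5): sqrt(5) = 2.236068, (-3, -5)->(-1, -2): sqrt(13) = 3.605551, (-1, -2)->(1, 4): sqrt(40) = 6.324555, (1, 4)->(-5, -6): sqrt(136) = 11.661904
Sum = 23.828078
Perimeter = 23.8281

23.8281


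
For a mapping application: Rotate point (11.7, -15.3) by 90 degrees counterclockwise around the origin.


90° CCW: (x,y) -> (-y, x)
(11.7,-15.3) -> (15.3, 11.7)

(15.3, 11.7)


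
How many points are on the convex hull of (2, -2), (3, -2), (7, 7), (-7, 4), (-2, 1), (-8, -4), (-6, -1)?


Convex hull vertices (CCW): (-8, -4), (3, -2), (7, 7), (-7, 4)
Count = 4

4


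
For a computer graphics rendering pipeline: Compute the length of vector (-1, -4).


|u| = sqrt((-1)^2 + (-4)^2) = sqrt(17) = 4.1231

4.1231


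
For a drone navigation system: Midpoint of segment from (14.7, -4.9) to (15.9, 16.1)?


M = ((14.7+15.9)/2, ((-4.9)+16.1)/2)
= (15.3, 5.6)

(15.3, 5.6)


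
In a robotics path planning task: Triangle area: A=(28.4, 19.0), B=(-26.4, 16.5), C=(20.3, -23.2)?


Area = |x_A(y_B-y_C) + x_B(y_C-y_A) + x_C(y_A-y_B)|/2
= |1127.48 + 1114.08 + 50.75|/2
= 2292.31/2 = 1146.155

1146.155


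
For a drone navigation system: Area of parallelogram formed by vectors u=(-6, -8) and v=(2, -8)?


|u x v| = |(-6)*(-8) - (-8)*2|
= |48 - (-16)| = 64

64


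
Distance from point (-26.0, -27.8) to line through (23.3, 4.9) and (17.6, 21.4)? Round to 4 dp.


|cross product| = 999.84
|line direction| = sqrt(304.74) = 17.4568
Distance = 999.84/sqrt(304.74) = 57.2751

57.2751


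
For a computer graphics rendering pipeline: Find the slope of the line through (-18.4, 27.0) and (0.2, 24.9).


slope = (y2-y1)/(x2-x1) = (24.9-27)/(0.2-(-18.4)) = (-2.1)/18.6 = -0.1129

-0.1129


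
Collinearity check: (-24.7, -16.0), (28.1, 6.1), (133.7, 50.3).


Cross product: (28.1-(-24.7))*(50.3-(-16)) - (6.1-(-16))*(133.7-(-24.7))
= 0

Yes, collinear


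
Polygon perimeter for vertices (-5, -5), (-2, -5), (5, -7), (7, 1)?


Sides: (-5, -5)->(-2, -5): sqrt(9) = 3, (-2, -5)->(5, -7): sqrt(53) = 7.28011, (5, -7)->(7, 1): sqrt(68) = 8.246211, (7, 1)->(-5, -5): sqrt(180) = 13.416408
Sum = 31.942729
Perimeter = 31.9427

31.9427


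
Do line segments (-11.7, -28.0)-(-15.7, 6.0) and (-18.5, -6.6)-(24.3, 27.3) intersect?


Cross products: d1=-1146.44, d2=444.36, d3=145.6, d4=-1445.2
d1*d2 < 0 and d3*d4 < 0? yes

Yes, they intersect


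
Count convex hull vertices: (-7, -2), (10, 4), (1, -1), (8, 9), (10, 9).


Convex hull vertices (CCW): (-7, -2), (1, -1), (10, 4), (10, 9), (8, 9)
Count = 5

5


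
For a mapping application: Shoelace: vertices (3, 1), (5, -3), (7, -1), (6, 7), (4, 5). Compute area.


Shoelace sum: (3*(-3) - 5*1) + (5*(-1) - 7*(-3)) + (7*7 - 6*(-1)) + (6*5 - 4*7) + (4*1 - 3*5)
= 48
Area = |48|/2 = 24

24


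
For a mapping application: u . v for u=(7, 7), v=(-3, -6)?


u . v = u_x*v_x + u_y*v_y = 7*(-3) + 7*(-6)
= (-21) + (-42) = -63

-63


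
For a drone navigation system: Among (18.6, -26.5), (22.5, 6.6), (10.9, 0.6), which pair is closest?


d(P0,P1) = 33.329, d(P0,P2) = 28.1727, d(P1,P2) = 13.0599
Closest: P1 and P2

Closest pair: (22.5, 6.6) and (10.9, 0.6), distance = 13.0599


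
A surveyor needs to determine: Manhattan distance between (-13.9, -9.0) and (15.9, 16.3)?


|(-13.9)-15.9| + |(-9)-16.3| = 29.8 + 25.3 = 55.1

55.1


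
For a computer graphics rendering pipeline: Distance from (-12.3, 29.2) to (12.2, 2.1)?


dx=24.5, dy=-27.1
d^2 = 24.5^2 + (-27.1)^2 = 1334.66
d = sqrt(1334.66) = 36.533

36.533


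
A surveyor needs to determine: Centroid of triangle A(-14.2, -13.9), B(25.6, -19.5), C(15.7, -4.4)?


Centroid = ((x_A+x_B+x_C)/3, (y_A+y_B+y_C)/3)
= (((-14.2)+25.6+15.7)/3, ((-13.9)+(-19.5)+(-4.4))/3)
= (9.0333, -12.6)

(9.0333, -12.6)


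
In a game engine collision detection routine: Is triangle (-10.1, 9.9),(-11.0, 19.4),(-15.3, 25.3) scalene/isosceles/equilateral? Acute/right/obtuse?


Side lengths squared: AB^2=91.06, BC^2=53.3, CA^2=264.2
Sorted: [53.3, 91.06, 264.2]
By sides: Scalene, By angles: Obtuse

Scalene, Obtuse


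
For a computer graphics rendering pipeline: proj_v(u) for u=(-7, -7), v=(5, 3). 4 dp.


u.v = -56, |v| = sqrt(34) = 5.831
Scalar projection = u.v / |v| = -56 / sqrt(34) = -9.6039

-9.6039


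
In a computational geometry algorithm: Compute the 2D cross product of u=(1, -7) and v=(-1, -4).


u x v = u_x*v_y - u_y*v_x = 1*(-4) - (-7)*(-1)
= (-4) - 7 = -11

-11


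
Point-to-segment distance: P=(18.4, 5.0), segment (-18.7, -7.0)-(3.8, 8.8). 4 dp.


Project P onto AB: t = 1 (clamped to [0,1])
Closest point on segment: (3.8, 8.8)
Distance: 15.0864

15.0864


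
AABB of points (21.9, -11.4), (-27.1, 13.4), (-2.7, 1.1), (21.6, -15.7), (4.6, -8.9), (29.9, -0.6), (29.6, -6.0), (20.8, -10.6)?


x range: [-27.1, 29.9]
y range: [-15.7, 13.4]
Bounding box: (-27.1,-15.7) to (29.9,13.4)

(-27.1,-15.7) to (29.9,13.4)


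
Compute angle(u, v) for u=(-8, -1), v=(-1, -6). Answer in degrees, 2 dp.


u.v = 14, |u| = sqrt(65) = 8.0623, |v| = sqrt(37) = 6.0828
cos(theta) = u.v/(|u||v|) = 14/sqrt(2405) = 0.285477
theta = acos(0.285477) = 73.41 degrees

73.41 degrees


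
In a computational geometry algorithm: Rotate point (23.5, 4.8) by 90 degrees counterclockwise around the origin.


90° CCW: (x,y) -> (-y, x)
(23.5,4.8) -> (-4.8, 23.5)

(-4.8, 23.5)


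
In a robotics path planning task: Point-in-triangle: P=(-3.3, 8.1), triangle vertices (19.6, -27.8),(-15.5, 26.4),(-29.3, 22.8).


Cross products: AB x AP = -18.91, BC x BP = 296.46, CA x CP = 596.77
All same sign? no

No, outside


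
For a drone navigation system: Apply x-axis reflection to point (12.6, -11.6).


Reflection over x-axis: (x,y) -> (x,-y)
(12.6, -11.6) -> (12.6, 11.6)

(12.6, 11.6)


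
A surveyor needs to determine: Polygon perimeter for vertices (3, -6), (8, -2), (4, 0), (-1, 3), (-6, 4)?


Sides: (3, -6)->(8, -2): sqrt(41) = 6.403124, (8, -2)->(4, 0): sqrt(20) = 4.472136, (4, 0)->(-1, 3): sqrt(34) = 5.830952, (-1, 3)->(-6, 4): sqrt(26) = 5.09902, (-6, 4)->(3, -6): sqrt(181) = 13.453624
Sum = 35.258856
Perimeter = 35.2589

35.2589


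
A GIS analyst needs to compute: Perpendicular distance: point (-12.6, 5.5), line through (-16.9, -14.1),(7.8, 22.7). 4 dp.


|cross product| = 325.88
|line direction| = sqrt(1964.33) = 44.3208
Distance = 325.88/sqrt(1964.33) = 7.3528

7.3528


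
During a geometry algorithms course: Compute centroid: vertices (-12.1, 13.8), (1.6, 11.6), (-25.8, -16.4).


Centroid = ((x_A+x_B+x_C)/3, (y_A+y_B+y_C)/3)
= (((-12.1)+1.6+(-25.8))/3, (13.8+11.6+(-16.4))/3)
= (-12.1, 3)

(-12.1, 3)


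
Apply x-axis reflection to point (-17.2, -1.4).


Reflection over x-axis: (x,y) -> (x,-y)
(-17.2, -1.4) -> (-17.2, 1.4)

(-17.2, 1.4)


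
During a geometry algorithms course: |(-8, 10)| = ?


|u| = sqrt((-8)^2 + 10^2) = sqrt(164) = 12.8062

12.8062


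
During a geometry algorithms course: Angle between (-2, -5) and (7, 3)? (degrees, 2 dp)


u.v = -29, |u| = sqrt(29) = 5.3852, |v| = sqrt(58) = 7.6158
cos(theta) = u.v/(|u||v|) = -29/sqrt(1682) = -0.707107
theta = acos(-0.707107) = 135 degrees

135 degrees


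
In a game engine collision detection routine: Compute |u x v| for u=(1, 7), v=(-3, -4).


|u x v| = |1*(-4) - 7*(-3)|
= |(-4) - (-21)| = 17

17


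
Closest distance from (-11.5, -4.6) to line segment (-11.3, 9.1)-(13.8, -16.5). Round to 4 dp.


Project P onto AB: t = 0.2689 (clamped to [0,1])
Closest point on segment: (-4.5494, 2.2149)
Distance: 9.7342

9.7342


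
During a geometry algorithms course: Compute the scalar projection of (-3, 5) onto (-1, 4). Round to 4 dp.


u.v = 23, |v| = sqrt(17) = 4.1231
Scalar projection = u.v / |v| = 23 / sqrt(17) = 5.5783

5.5783


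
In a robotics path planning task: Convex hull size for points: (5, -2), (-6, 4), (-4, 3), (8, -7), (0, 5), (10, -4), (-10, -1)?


Convex hull vertices (CCW): (-10, -1), (8, -7), (10, -4), (0, 5), (-6, 4)
Count = 5

5


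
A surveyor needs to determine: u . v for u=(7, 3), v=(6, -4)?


u . v = u_x*v_x + u_y*v_y = 7*6 + 3*(-4)
= 42 + (-12) = 30

30


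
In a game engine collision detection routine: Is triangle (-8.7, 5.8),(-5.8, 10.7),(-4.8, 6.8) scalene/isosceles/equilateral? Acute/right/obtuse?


Side lengths squared: AB^2=32.42, BC^2=16.21, CA^2=16.21
Sorted: [16.21, 16.21, 32.42]
By sides: Isosceles, By angles: Right

Isosceles, Right


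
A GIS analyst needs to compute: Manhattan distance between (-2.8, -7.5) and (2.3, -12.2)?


|(-2.8)-2.3| + |(-7.5)-(-12.2)| = 5.1 + 4.7 = 9.8

9.8


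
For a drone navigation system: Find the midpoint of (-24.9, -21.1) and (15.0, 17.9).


M = (((-24.9)+15)/2, ((-21.1)+17.9)/2)
= (-4.95, -1.6)

(-4.95, -1.6)


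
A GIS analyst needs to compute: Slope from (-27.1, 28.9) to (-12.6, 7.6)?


slope = (y2-y1)/(x2-x1) = (7.6-28.9)/((-12.6)-(-27.1)) = (-21.3)/14.5 = -1.469

-1.469


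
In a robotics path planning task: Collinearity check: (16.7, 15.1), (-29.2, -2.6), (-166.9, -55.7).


Cross product: ((-29.2)-16.7)*((-55.7)-15.1) - ((-2.6)-15.1)*((-166.9)-16.7)
= 0

Yes, collinear


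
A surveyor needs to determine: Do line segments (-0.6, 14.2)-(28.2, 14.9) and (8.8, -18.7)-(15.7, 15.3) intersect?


Cross products: d1=546.61, d2=-427.76, d3=-954.1, d4=20.27
d1*d2 < 0 and d3*d4 < 0? yes

Yes, they intersect


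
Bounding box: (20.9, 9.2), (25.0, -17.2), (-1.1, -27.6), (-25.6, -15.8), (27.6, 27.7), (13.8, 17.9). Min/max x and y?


x range: [-25.6, 27.6]
y range: [-27.6, 27.7]
Bounding box: (-25.6,-27.6) to (27.6,27.7)

(-25.6,-27.6) to (27.6,27.7)


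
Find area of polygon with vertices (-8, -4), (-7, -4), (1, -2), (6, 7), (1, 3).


Shoelace sum: ((-8)*(-4) - (-7)*(-4)) + ((-7)*(-2) - 1*(-4)) + (1*7 - 6*(-2)) + (6*3 - 1*7) + (1*(-4) - (-8)*3)
= 72
Area = |72|/2 = 36

36


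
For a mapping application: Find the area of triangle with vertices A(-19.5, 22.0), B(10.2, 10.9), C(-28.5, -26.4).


Area = |x_A(y_B-y_C) + x_B(y_C-y_A) + x_C(y_A-y_B)|/2
= |(-727.35) + (-493.68) + (-316.35)|/2
= 1537.38/2 = 768.69

768.69


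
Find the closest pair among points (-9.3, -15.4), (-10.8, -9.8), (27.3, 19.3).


d(P0,P1) = 5.7974, d(P0,P2) = 50.4346, d(P1,P2) = 47.9418
Closest: P0 and P1

Closest pair: (-9.3, -15.4) and (-10.8, -9.8), distance = 5.7974


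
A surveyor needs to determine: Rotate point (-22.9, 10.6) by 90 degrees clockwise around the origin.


90° CW: (x,y) -> (y, -x)
(-22.9,10.6) -> (10.6, 22.9)

(10.6, 22.9)


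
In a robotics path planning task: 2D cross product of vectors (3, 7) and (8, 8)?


u x v = u_x*v_y - u_y*v_x = 3*8 - 7*8
= 24 - 56 = -32

-32


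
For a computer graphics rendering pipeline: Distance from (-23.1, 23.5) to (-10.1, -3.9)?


dx=13, dy=-27.4
d^2 = 13^2 + (-27.4)^2 = 919.76
d = sqrt(919.76) = 30.3275

30.3275


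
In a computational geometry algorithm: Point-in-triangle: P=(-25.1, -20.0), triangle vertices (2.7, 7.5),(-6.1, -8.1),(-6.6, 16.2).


Cross products: AB x AP = -191.68, BC x BP = 467.65, CA x CP = -497.61
All same sign? no

No, outside


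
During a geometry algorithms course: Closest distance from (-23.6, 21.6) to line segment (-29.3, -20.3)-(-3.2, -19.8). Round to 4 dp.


Project P onto AB: t = 0.2491 (clamped to [0,1])
Closest point on segment: (-22.7997, -20.1755)
Distance: 41.7831

41.7831


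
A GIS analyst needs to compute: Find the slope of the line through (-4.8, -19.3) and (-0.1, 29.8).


slope = (y2-y1)/(x2-x1) = (29.8-(-19.3))/((-0.1)-(-4.8)) = 49.1/4.7 = 10.4468

10.4468


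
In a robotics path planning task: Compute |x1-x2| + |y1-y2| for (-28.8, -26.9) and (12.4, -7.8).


|(-28.8)-12.4| + |(-26.9)-(-7.8)| = 41.2 + 19.1 = 60.3

60.3


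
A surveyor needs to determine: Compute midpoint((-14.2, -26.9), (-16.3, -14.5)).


M = (((-14.2)+(-16.3))/2, ((-26.9)+(-14.5))/2)
= (-15.25, -20.7)

(-15.25, -20.7)


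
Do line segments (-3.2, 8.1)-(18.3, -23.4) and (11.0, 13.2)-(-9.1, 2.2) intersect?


Cross products: d1=-53.69, d2=815.96, d3=556.95, d4=-312.7
d1*d2 < 0 and d3*d4 < 0? yes

Yes, they intersect


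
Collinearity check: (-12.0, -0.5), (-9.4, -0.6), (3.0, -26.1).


Cross product: ((-9.4)-(-12))*((-26.1)-(-0.5)) - ((-0.6)-(-0.5))*(3-(-12))
= -65.06

No, not collinear


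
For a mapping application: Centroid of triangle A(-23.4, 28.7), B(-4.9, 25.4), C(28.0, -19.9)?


Centroid = ((x_A+x_B+x_C)/3, (y_A+y_B+y_C)/3)
= (((-23.4)+(-4.9)+28)/3, (28.7+25.4+(-19.9))/3)
= (-0.1, 11.4)

(-0.1, 11.4)


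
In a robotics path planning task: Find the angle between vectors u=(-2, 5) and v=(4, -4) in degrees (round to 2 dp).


u.v = -28, |u| = sqrt(29) = 5.3852, |v| = sqrt(32) = 5.6569
cos(theta) = u.v/(|u||v|) = -28/sqrt(928) = -0.919145
theta = acos(-0.919145) = 156.8 degrees

156.8 degrees


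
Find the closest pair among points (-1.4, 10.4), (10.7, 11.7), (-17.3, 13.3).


d(P0,P1) = 12.1696, d(P0,P2) = 16.1623, d(P1,P2) = 28.0457
Closest: P0 and P1

Closest pair: (-1.4, 10.4) and (10.7, 11.7), distance = 12.1696


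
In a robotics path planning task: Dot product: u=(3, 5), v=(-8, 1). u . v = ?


u . v = u_x*v_x + u_y*v_y = 3*(-8) + 5*1
= (-24) + 5 = -19

-19


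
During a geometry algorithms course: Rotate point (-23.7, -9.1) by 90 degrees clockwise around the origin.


90° CW: (x,y) -> (y, -x)
(-23.7,-9.1) -> (-9.1, 23.7)

(-9.1, 23.7)


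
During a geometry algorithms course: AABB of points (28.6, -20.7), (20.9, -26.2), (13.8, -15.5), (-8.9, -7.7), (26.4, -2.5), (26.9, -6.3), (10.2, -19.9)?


x range: [-8.9, 28.6]
y range: [-26.2, -2.5]
Bounding box: (-8.9,-26.2) to (28.6,-2.5)

(-8.9,-26.2) to (28.6,-2.5)


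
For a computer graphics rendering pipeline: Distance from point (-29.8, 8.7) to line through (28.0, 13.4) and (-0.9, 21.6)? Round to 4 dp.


|cross product| = 609.79
|line direction| = sqrt(902.45) = 30.0408
Distance = 609.79/sqrt(902.45) = 20.2987

20.2987


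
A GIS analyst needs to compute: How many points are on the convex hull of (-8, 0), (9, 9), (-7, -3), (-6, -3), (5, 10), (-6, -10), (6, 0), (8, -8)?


Convex hull vertices (CCW): (-8, 0), (-6, -10), (8, -8), (9, 9), (5, 10)
Count = 5

5


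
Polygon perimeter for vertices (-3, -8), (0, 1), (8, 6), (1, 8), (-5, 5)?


Sides: (-3, -8)->(0, 1): sqrt(90) = 9.486833, (0, 1)->(8, 6): sqrt(89) = 9.433981, (8, 6)->(1, 8): sqrt(53) = 7.28011, (1, 8)->(-5, 5): sqrt(45) = 6.708204, (-5, 5)->(-3, -8): sqrt(173) = 13.152946
Sum = 46.062074
Perimeter = 46.0621

46.0621


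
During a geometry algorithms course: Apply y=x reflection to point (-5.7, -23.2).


Reflection over y=x: (x,y) -> (y,x)
(-5.7, -23.2) -> (-23.2, -5.7)

(-23.2, -5.7)


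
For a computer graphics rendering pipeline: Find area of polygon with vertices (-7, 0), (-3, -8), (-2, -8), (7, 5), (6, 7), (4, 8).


Shoelace sum: ((-7)*(-8) - (-3)*0) + ((-3)*(-8) - (-2)*(-8)) + ((-2)*5 - 7*(-8)) + (7*7 - 6*5) + (6*8 - 4*7) + (4*0 - (-7)*8)
= 205
Area = |205|/2 = 102.5

102.5


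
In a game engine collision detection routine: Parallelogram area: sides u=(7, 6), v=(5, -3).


|u x v| = |7*(-3) - 6*5|
= |(-21) - 30| = 51

51


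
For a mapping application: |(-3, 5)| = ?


|u| = sqrt((-3)^2 + 5^2) = sqrt(34) = 5.831

5.831


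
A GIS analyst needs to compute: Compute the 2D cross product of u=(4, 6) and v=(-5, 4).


u x v = u_x*v_y - u_y*v_x = 4*4 - 6*(-5)
= 16 - (-30) = 46

46


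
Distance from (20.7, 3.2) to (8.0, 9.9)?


dx=-12.7, dy=6.7
d^2 = (-12.7)^2 + 6.7^2 = 206.18
d = sqrt(206.18) = 14.359

14.359


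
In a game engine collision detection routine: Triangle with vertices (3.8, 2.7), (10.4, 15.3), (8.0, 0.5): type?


Side lengths squared: AB^2=202.32, BC^2=224.8, CA^2=22.48
Sorted: [22.48, 202.32, 224.8]
By sides: Scalene, By angles: Right

Scalene, Right


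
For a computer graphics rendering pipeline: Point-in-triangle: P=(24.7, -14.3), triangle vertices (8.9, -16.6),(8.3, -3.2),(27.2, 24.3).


Cross products: AB x AP = -213.1, BC x BP = -660.79, CA x CP = 604.13
All same sign? no

No, outside


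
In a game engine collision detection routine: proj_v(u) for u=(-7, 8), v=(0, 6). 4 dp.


u.v = 48, |v| = sqrt(36) = 6
Scalar projection = u.v / |v| = 48 / sqrt(36) = 8

8


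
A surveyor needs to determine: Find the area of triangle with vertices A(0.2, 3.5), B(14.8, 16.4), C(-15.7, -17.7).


Area = |x_A(y_B-y_C) + x_B(y_C-y_A) + x_C(y_A-y_B)|/2
= |6.82 + (-313.76) + 202.53|/2
= 104.41/2 = 52.205

52.205


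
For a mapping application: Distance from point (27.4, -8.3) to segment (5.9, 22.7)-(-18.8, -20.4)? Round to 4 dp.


Project P onto AB: t = 0.3262 (clamped to [0,1])
Closest point on segment: (-2.158, 8.6393)
Distance: 34.0678

34.0678


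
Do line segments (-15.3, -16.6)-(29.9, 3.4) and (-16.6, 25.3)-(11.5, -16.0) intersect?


Cross products: d1=-1123.7, d2=1305.06, d3=1919.88, d4=-508.88
d1*d2 < 0 and d3*d4 < 0? yes

Yes, they intersect


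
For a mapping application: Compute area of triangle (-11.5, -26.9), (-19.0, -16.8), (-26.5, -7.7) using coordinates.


Area = |x_A(y_B-y_C) + x_B(y_C-y_A) + x_C(y_A-y_B)|/2
= |104.65 + (-364.8) + 267.65|/2
= 7.5/2 = 3.75

3.75


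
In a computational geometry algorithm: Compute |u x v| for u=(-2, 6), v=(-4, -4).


|u x v| = |(-2)*(-4) - 6*(-4)|
= |8 - (-24)| = 32

32


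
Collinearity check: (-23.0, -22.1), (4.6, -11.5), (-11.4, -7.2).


Cross product: (4.6-(-23))*((-7.2)-(-22.1)) - ((-11.5)-(-22.1))*((-11.4)-(-23))
= 288.28

No, not collinear


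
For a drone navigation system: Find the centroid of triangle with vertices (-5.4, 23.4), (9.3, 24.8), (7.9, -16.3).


Centroid = ((x_A+x_B+x_C)/3, (y_A+y_B+y_C)/3)
= (((-5.4)+9.3+7.9)/3, (23.4+24.8+(-16.3))/3)
= (3.9333, 10.6333)

(3.9333, 10.6333)


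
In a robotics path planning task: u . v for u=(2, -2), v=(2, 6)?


u . v = u_x*v_x + u_y*v_y = 2*2 + (-2)*6
= 4 + (-12) = -8

-8


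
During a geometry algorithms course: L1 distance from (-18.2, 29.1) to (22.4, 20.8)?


|(-18.2)-22.4| + |29.1-20.8| = 40.6 + 8.3 = 48.9

48.9


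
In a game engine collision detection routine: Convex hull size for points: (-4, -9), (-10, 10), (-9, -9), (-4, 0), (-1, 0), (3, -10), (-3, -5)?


Convex hull vertices (CCW): (-10, 10), (-9, -9), (3, -10), (-1, 0)
Count = 4

4


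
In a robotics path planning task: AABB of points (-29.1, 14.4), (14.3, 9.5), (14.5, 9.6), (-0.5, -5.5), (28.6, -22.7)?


x range: [-29.1, 28.6]
y range: [-22.7, 14.4]
Bounding box: (-29.1,-22.7) to (28.6,14.4)

(-29.1,-22.7) to (28.6,14.4)


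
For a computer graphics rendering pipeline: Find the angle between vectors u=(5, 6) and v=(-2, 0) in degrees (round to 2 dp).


u.v = -10, |u| = sqrt(61) = 7.8102, |v| = sqrt(4) = 2
cos(theta) = u.v/(|u||v|) = -10/sqrt(244) = -0.640184
theta = acos(-0.640184) = 129.81 degrees

129.81 degrees


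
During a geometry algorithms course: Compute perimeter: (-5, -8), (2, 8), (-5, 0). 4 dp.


Sides: (-5, -8)->(2, 8): sqrt(305) = 17.464249, (2, 8)->(-5, 0): sqrt(113) = 10.630146, (-5, 0)->(-5, -8): sqrt(64) = 8
Sum = 36.094395
Perimeter = 36.0944

36.0944


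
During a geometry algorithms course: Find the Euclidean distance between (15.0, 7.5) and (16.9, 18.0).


dx=1.9, dy=10.5
d^2 = 1.9^2 + 10.5^2 = 113.86
d = sqrt(113.86) = 10.6705

10.6705


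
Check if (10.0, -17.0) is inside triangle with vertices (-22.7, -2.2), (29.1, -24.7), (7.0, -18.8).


Cross products: AB x AP = -30.89, BC x BP = -57.48, CA x CP = -103.26
All same sign? yes

Yes, inside


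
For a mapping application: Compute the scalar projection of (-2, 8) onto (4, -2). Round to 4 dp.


u.v = -24, |v| = sqrt(20) = 4.4721
Scalar projection = u.v / |v| = -24 / sqrt(20) = -5.3666

-5.3666


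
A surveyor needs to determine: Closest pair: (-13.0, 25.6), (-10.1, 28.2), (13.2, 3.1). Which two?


d(P0,P1) = 3.8949, d(P0,P2) = 34.5353, d(P1,P2) = 34.2476
Closest: P0 and P1

Closest pair: (-13.0, 25.6) and (-10.1, 28.2), distance = 3.8949


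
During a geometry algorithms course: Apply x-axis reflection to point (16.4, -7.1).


Reflection over x-axis: (x,y) -> (x,-y)
(16.4, -7.1) -> (16.4, 7.1)

(16.4, 7.1)


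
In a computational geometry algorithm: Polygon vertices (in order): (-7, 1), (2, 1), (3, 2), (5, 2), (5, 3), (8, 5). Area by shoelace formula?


Shoelace sum: ((-7)*1 - 2*1) + (2*2 - 3*1) + (3*2 - 5*2) + (5*3 - 5*2) + (5*5 - 8*3) + (8*1 - (-7)*5)
= 37
Area = |37|/2 = 18.5

18.5


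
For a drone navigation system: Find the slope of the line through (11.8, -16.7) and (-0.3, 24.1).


slope = (y2-y1)/(x2-x1) = (24.1-(-16.7))/((-0.3)-11.8) = 40.8/(-12.1) = -3.3719

-3.3719


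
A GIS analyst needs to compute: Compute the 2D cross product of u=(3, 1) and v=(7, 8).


u x v = u_x*v_y - u_y*v_x = 3*8 - 1*7
= 24 - 7 = 17

17


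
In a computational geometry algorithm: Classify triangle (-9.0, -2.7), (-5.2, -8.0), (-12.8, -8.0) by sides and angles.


Side lengths squared: AB^2=42.53, BC^2=57.76, CA^2=42.53
Sorted: [42.53, 42.53, 57.76]
By sides: Isosceles, By angles: Acute

Isosceles, Acute


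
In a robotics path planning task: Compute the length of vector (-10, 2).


|u| = sqrt((-10)^2 + 2^2) = sqrt(104) = 10.198

10.198


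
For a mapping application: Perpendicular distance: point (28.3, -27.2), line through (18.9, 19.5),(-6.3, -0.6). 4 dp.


|cross product| = 1365.78
|line direction| = sqrt(1039.05) = 32.2343
Distance = 1365.78/sqrt(1039.05) = 42.3704

42.3704


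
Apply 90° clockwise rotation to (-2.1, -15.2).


90° CW: (x,y) -> (y, -x)
(-2.1,-15.2) -> (-15.2, 2.1)

(-15.2, 2.1)


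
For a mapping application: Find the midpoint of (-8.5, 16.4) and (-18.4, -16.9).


M = (((-8.5)+(-18.4))/2, (16.4+(-16.9))/2)
= (-13.45, -0.25)

(-13.45, -0.25)


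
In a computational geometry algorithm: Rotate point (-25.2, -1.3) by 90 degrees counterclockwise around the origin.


90° CCW: (x,y) -> (-y, x)
(-25.2,-1.3) -> (1.3, -25.2)

(1.3, -25.2)


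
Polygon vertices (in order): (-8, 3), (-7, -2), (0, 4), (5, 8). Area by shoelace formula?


Shoelace sum: ((-8)*(-2) - (-7)*3) + ((-7)*4 - 0*(-2)) + (0*8 - 5*4) + (5*3 - (-8)*8)
= 68
Area = |68|/2 = 34

34


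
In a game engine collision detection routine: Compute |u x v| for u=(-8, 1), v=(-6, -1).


|u x v| = |(-8)*(-1) - 1*(-6)|
= |8 - (-6)| = 14

14


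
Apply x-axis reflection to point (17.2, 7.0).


Reflection over x-axis: (x,y) -> (x,-y)
(17.2, 7) -> (17.2, -7)

(17.2, -7)


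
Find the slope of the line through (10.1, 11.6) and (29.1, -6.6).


slope = (y2-y1)/(x2-x1) = ((-6.6)-11.6)/(29.1-10.1) = (-18.2)/19 = -0.9579

-0.9579


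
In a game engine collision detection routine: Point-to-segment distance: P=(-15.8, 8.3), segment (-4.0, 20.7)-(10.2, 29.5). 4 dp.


Project P onto AB: t = 0 (clamped to [0,1])
Closest point on segment: (-4, 20.7)
Distance: 17.1172

17.1172


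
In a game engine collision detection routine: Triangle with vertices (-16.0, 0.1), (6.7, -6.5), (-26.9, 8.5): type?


Side lengths squared: AB^2=558.85, BC^2=1353.96, CA^2=189.37
Sorted: [189.37, 558.85, 1353.96]
By sides: Scalene, By angles: Obtuse

Scalene, Obtuse


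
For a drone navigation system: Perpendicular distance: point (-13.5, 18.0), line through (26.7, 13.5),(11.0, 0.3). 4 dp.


|cross product| = 601.29
|line direction| = sqrt(420.73) = 20.5117
Distance = 601.29/sqrt(420.73) = 29.3145

29.3145


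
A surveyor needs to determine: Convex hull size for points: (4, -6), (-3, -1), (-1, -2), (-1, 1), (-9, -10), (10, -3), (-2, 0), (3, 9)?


Convex hull vertices (CCW): (-9, -10), (4, -6), (10, -3), (3, 9)
Count = 4

4


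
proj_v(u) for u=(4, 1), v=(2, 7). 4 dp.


u.v = 15, |v| = sqrt(53) = 7.2801
Scalar projection = u.v / |v| = 15 / sqrt(53) = 2.0604

2.0604


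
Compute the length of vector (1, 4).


|u| = sqrt(1^2 + 4^2) = sqrt(17) = 4.1231

4.1231


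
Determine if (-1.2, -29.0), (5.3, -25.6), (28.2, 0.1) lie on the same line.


Cross product: (5.3-(-1.2))*(0.1-(-29)) - ((-25.6)-(-29))*(28.2-(-1.2))
= 89.19

No, not collinear


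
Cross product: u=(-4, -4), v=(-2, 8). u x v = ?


u x v = u_x*v_y - u_y*v_x = (-4)*8 - (-4)*(-2)
= (-32) - 8 = -40

-40


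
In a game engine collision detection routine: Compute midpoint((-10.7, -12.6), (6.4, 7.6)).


M = (((-10.7)+6.4)/2, ((-12.6)+7.6)/2)
= (-2.15, -2.5)

(-2.15, -2.5)


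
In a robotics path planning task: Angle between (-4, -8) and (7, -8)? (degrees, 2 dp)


u.v = 36, |u| = sqrt(80) = 8.9443, |v| = sqrt(113) = 10.6301
cos(theta) = u.v/(|u||v|) = 36/sqrt(9040) = 0.378633
theta = acos(0.378633) = 67.75 degrees

67.75 degrees


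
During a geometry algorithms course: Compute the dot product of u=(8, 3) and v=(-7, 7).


u . v = u_x*v_x + u_y*v_y = 8*(-7) + 3*7
= (-56) + 21 = -35

-35


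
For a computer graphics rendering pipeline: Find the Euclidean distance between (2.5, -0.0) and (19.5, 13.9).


dx=17, dy=13.9
d^2 = 17^2 + 13.9^2 = 482.21
d = sqrt(482.21) = 21.9593

21.9593


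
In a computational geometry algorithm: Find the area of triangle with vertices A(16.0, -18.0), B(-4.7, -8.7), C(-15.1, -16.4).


Area = |x_A(y_B-y_C) + x_B(y_C-y_A) + x_C(y_A-y_B)|/2
= |123.2 + (-7.52) + 140.43|/2
= 256.11/2 = 128.055

128.055


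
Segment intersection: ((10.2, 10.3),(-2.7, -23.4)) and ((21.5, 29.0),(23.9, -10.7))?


Cross products: d1=-493.49, d2=-1086.5, d3=139.58, d4=732.59
d1*d2 < 0 and d3*d4 < 0? no

No, they don't intersect


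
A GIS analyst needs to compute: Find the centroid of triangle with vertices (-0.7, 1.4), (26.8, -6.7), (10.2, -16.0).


Centroid = ((x_A+x_B+x_C)/3, (y_A+y_B+y_C)/3)
= (((-0.7)+26.8+10.2)/3, (1.4+(-6.7)+(-16))/3)
= (12.1, -7.1)

(12.1, -7.1)


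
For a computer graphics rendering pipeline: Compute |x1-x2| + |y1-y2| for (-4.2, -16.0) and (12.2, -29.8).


|(-4.2)-12.2| + |(-16)-(-29.8)| = 16.4 + 13.8 = 30.2

30.2


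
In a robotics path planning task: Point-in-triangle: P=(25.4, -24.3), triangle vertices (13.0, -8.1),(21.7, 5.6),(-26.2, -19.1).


Cross products: AB x AP = -310.82, BC x BP = 1523.6, CA x CP = -771.44
All same sign? no

No, outside


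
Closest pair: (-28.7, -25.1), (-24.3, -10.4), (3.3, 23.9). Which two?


d(P0,P1) = 15.3444, d(P0,P2) = 58.5235, d(P1,P2) = 44.0256
Closest: P0 and P1

Closest pair: (-28.7, -25.1) and (-24.3, -10.4), distance = 15.3444


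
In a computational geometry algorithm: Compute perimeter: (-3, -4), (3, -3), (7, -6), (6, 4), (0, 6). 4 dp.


Sides: (-3, -4)->(3, -3): sqrt(37) = 6.082763, (3, -3)->(7, -6): sqrt(25) = 5, (7, -6)->(6, 4): sqrt(101) = 10.049876, (6, 4)->(0, 6): sqrt(40) = 6.324555, (0, 6)->(-3, -4): sqrt(109) = 10.440307
Sum = 37.897501
Perimeter = 37.8975

37.8975


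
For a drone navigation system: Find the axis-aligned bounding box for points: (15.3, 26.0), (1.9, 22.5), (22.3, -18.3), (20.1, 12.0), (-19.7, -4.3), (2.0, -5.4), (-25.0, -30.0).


x range: [-25, 22.3]
y range: [-30, 26]
Bounding box: (-25,-30) to (22.3,26)

(-25,-30) to (22.3,26)


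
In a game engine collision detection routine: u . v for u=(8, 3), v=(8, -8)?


u . v = u_x*v_x + u_y*v_y = 8*8 + 3*(-8)
= 64 + (-24) = 40

40


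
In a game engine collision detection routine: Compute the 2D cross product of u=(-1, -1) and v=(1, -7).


u x v = u_x*v_y - u_y*v_x = (-1)*(-7) - (-1)*1
= 7 - (-1) = 8

8


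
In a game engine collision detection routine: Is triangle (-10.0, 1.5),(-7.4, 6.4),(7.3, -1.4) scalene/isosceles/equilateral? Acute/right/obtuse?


Side lengths squared: AB^2=30.77, BC^2=276.93, CA^2=307.7
Sorted: [30.77, 276.93, 307.7]
By sides: Scalene, By angles: Right

Scalene, Right


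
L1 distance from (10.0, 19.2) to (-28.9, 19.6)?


|10-(-28.9)| + |19.2-19.6| = 38.9 + 0.4 = 39.3

39.3


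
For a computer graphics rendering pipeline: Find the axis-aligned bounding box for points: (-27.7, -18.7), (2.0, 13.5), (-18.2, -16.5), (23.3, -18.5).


x range: [-27.7, 23.3]
y range: [-18.7, 13.5]
Bounding box: (-27.7,-18.7) to (23.3,13.5)

(-27.7,-18.7) to (23.3,13.5)


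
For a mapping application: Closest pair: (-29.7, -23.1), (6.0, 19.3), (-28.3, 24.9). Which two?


d(P0,P1) = 55.4279, d(P0,P2) = 48.0204, d(P1,P2) = 34.7541
Closest: P1 and P2

Closest pair: (6.0, 19.3) and (-28.3, 24.9), distance = 34.7541


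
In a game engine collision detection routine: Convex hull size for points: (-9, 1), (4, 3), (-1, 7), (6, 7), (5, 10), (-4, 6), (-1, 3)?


Convex hull vertices (CCW): (-9, 1), (4, 3), (6, 7), (5, 10), (-4, 6)
Count = 5

5


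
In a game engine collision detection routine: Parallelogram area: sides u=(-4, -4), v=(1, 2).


|u x v| = |(-4)*2 - (-4)*1|
= |(-8) - (-4)| = 4

4


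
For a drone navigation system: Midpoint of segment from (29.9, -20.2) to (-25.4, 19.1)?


M = ((29.9+(-25.4))/2, ((-20.2)+19.1)/2)
= (2.25, -0.55)

(2.25, -0.55)


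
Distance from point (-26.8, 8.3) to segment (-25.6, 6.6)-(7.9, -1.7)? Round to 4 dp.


Project P onto AB: t = 0 (clamped to [0,1])
Closest point on segment: (-25.6, 6.6)
Distance: 2.0809

2.0809


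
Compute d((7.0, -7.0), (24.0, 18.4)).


dx=17, dy=25.4
d^2 = 17^2 + 25.4^2 = 934.16
d = sqrt(934.16) = 30.564

30.564


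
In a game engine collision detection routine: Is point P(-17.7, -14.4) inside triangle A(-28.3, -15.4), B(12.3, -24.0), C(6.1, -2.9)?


Cross products: AB x AP = 131.76, BC x BP = 573.48, CA x CP = 98.1
All same sign? yes

Yes, inside


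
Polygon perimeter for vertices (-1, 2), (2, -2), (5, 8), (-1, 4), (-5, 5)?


Sides: (-1, 2)->(2, -2): sqrt(25) = 5, (2, -2)->(5, 8): sqrt(109) = 10.440307, (5, 8)->(-1, 4): sqrt(52) = 7.211103, (-1, 4)->(-5, 5): sqrt(17) = 4.123106, (-5, 5)->(-1, 2): sqrt(25) = 5
Sum = 31.774516
Perimeter = 31.7745

31.7745


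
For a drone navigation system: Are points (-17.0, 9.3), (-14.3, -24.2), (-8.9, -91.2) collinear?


Cross product: ((-14.3)-(-17))*((-91.2)-9.3) - ((-24.2)-9.3)*((-8.9)-(-17))
= 0

Yes, collinear


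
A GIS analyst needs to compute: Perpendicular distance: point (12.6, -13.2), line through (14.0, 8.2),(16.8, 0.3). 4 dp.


|cross product| = 70.98
|line direction| = sqrt(70.25) = 8.3815
Distance = 70.98/sqrt(70.25) = 8.4686

8.4686


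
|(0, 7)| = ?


|u| = sqrt(0^2 + 7^2) = sqrt(49) = 7

7


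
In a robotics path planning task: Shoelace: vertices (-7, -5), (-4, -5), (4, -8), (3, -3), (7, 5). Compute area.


Shoelace sum: ((-7)*(-5) - (-4)*(-5)) + ((-4)*(-8) - 4*(-5)) + (4*(-3) - 3*(-8)) + (3*5 - 7*(-3)) + (7*(-5) - (-7)*5)
= 115
Area = |115|/2 = 57.5

57.5


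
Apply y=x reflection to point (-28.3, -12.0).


Reflection over y=x: (x,y) -> (y,x)
(-28.3, -12) -> (-12, -28.3)

(-12, -28.3)


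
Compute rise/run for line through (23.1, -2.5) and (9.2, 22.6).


slope = (y2-y1)/(x2-x1) = (22.6-(-2.5))/(9.2-23.1) = 25.1/(-13.9) = -1.8058

-1.8058


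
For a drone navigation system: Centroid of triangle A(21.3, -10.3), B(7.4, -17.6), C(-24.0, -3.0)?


Centroid = ((x_A+x_B+x_C)/3, (y_A+y_B+y_C)/3)
= ((21.3+7.4+(-24))/3, ((-10.3)+(-17.6)+(-3))/3)
= (1.5667, -10.3)

(1.5667, -10.3)


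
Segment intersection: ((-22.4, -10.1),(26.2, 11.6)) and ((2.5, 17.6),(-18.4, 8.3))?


Cross products: d1=347.36, d2=345.81, d3=805.89, d4=807.44
d1*d2 < 0 and d3*d4 < 0? no

No, they don't intersect


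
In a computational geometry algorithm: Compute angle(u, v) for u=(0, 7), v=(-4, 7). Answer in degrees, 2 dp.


u.v = 49, |u| = sqrt(49) = 7, |v| = sqrt(65) = 8.0623
cos(theta) = u.v/(|u||v|) = 49/sqrt(3185) = 0.868243
theta = acos(0.868243) = 29.74 degrees

29.74 degrees


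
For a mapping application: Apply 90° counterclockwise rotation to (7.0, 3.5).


90° CCW: (x,y) -> (-y, x)
(7,3.5) -> (-3.5, 7)

(-3.5, 7)


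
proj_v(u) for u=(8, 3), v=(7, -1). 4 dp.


u.v = 53, |v| = sqrt(50) = 7.0711
Scalar projection = u.v / |v| = 53 / sqrt(50) = 7.4953

7.4953


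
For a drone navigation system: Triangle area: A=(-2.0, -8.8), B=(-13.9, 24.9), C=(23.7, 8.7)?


Area = |x_A(y_B-y_C) + x_B(y_C-y_A) + x_C(y_A-y_B)|/2
= |(-32.4) + (-243.25) + (-798.69)|/2
= 1074.34/2 = 537.17

537.17


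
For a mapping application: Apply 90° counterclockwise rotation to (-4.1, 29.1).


90° CCW: (x,y) -> (-y, x)
(-4.1,29.1) -> (-29.1, -4.1)

(-29.1, -4.1)


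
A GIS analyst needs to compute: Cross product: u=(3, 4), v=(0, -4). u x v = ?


u x v = u_x*v_y - u_y*v_x = 3*(-4) - 4*0
= (-12) - 0 = -12

-12


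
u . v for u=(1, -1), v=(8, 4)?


u . v = u_x*v_x + u_y*v_y = 1*8 + (-1)*4
= 8 + (-4) = 4

4


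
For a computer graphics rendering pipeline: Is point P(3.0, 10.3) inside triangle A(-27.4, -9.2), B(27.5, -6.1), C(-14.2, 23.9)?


Cross products: AB x AP = 976.31, BC x BP = 51.12, CA x CP = 748.84
All same sign? yes

Yes, inside


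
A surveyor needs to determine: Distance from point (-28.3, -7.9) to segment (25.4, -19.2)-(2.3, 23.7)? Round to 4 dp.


Project P onto AB: t = 0.7267 (clamped to [0,1])
Closest point on segment: (8.6128, 11.9761)
Distance: 41.924

41.924


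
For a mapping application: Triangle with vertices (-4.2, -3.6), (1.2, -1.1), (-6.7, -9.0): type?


Side lengths squared: AB^2=35.41, BC^2=124.82, CA^2=35.41
Sorted: [35.41, 35.41, 124.82]
By sides: Isosceles, By angles: Obtuse

Isosceles, Obtuse


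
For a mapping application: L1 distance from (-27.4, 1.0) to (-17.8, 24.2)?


|(-27.4)-(-17.8)| + |1-24.2| = 9.6 + 23.2 = 32.8

32.8


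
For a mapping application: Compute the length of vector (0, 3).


|u| = sqrt(0^2 + 3^2) = sqrt(9) = 3

3


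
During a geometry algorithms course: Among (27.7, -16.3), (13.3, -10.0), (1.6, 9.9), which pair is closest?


d(P0,P1) = 15.7178, d(P0,P2) = 36.9818, d(P1,P2) = 23.0846
Closest: P0 and P1

Closest pair: (27.7, -16.3) and (13.3, -10.0), distance = 15.7178


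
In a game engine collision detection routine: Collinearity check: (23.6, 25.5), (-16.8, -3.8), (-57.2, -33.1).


Cross product: ((-16.8)-23.6)*((-33.1)-25.5) - ((-3.8)-25.5)*((-57.2)-23.6)
= 0

Yes, collinear


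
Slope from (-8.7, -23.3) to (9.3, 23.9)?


slope = (y2-y1)/(x2-x1) = (23.9-(-23.3))/(9.3-(-8.7)) = 47.2/18 = 2.6222

2.6222


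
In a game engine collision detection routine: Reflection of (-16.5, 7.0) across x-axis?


Reflection over x-axis: (x,y) -> (x,-y)
(-16.5, 7) -> (-16.5, -7)

(-16.5, -7)
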